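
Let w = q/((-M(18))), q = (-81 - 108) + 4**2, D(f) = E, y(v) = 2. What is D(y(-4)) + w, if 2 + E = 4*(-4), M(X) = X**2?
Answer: -5659/324 ≈ -17.466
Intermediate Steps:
E = -18 (E = -2 + 4*(-4) = -2 - 16 = -18)
D(f) = -18
q = -173 (q = -189 + 16 = -173)
w = 173/324 (w = -173/((-1*18**2)) = -173/((-1*324)) = -173/(-324) = -173*(-1/324) = 173/324 ≈ 0.53395)
D(y(-4)) + w = -18 + 173/324 = -5659/324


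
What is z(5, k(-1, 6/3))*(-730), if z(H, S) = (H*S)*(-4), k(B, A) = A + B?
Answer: 14600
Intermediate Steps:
z(H, S) = -4*H*S
z(5, k(-1, 6/3))*(-730) = -4*5*(6/3 - 1)*(-730) = -4*5*(6*(1/3) - 1)*(-730) = -4*5*(2 - 1)*(-730) = -4*5*1*(-730) = -20*(-730) = 14600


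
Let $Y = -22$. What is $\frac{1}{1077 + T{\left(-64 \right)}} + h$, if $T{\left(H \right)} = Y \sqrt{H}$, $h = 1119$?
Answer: $\frac{1332623772}{1190905} + \frac{176 i}{1190905} \approx 1119.0 + 0.00014779 i$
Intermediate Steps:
$T{\left(H \right)} = - 22 \sqrt{H}$
$\frac{1}{1077 + T{\left(-64 \right)}} + h = \frac{1}{1077 - 22 \sqrt{-64}} + 1119 = \frac{1}{1077 - 22 \cdot 8 i} + 1119 = \frac{1}{1077 - 176 i} + 1119 = \frac{1077 + 176 i}{1190905} + 1119 = 1119 + \frac{1077 + 176 i}{1190905}$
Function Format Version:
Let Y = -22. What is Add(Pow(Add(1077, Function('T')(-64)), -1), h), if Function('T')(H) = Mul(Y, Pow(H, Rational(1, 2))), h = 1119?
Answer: Add(Rational(1332623772, 1190905), Mul(Rational(176, 1190905), I)) ≈ Add(1119.0, Mul(0.00014779, I))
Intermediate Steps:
Function('T')(H) = Mul(-22, Pow(H, Rational(1, 2)))
Add(Pow(Add(1077, Function('T')(-64)), -1), h) = Add(Pow(Add(1077, Mul(-22, Pow(-64, Rational(1, 2)))), -1), 1119) = Add(Pow(Add(1077, Mul(-22, Mul(8, I))), -1), 1119) = Add(Pow(Add(1077, Mul(-176, I)), -1), 1119) = Add(Mul(Rational(1, 1190905), Add(1077, Mul(176, I))), 1119) = Add(1119, Mul(Rational(1, 1190905), Add(1077, Mul(176, I))))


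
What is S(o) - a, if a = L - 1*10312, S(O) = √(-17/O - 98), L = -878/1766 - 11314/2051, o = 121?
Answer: 18686262947/1811033 + 25*I*√19/11 ≈ 10318.0 + 9.9066*I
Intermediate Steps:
L = -10890651/1811033 (L = -878*1/1766 - 11314*1/2051 = -439/883 - 11314/2051 = -10890651/1811033 ≈ -6.0135)
S(O) = √(-98 - 17/O)
a = -18686262947/1811033 (a = -10890651/1811033 - 1*10312 = -10890651/1811033 - 10312 = -18686262947/1811033 ≈ -10318.)
S(o) - a = √(-98 - 17/121) - 1*(-18686262947/1811033) = √(-98 - 17*1/121) + 18686262947/1811033 = √(-98 - 17/121) + 18686262947/1811033 = √(-11875/121) + 18686262947/1811033 = 25*I*√19/11 + 18686262947/1811033 = 18686262947/1811033 + 25*I*√19/11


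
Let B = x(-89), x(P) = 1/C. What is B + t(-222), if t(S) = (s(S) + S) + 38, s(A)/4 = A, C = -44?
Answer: -47169/44 ≈ -1072.0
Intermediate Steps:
x(P) = -1/44 (x(P) = 1/(-44) = -1/44)
s(A) = 4*A
B = -1/44 ≈ -0.022727
t(S) = 38 + 5*S (t(S) = (4*S + S) + 38 = 5*S + 38 = 38 + 5*S)
B + t(-222) = -1/44 + (38 + 5*(-222)) = -1/44 + (38 - 1110) = -1/44 - 1072 = -47169/44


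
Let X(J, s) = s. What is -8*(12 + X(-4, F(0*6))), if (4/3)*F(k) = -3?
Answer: -78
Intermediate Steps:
F(k) = -9/4 (F(k) = (¾)*(-3) = -9/4)
-8*(12 + X(-4, F(0*6))) = -8*(12 - 9/4) = -8*39/4 = -78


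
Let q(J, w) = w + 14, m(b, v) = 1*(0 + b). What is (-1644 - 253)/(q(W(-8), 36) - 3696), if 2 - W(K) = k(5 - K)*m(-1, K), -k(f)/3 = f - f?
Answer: 1897/3646 ≈ 0.52030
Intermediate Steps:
m(b, v) = b (m(b, v) = 1*b = b)
k(f) = 0 (k(f) = -3*(f - f) = -3*0 = 0)
W(K) = 2 (W(K) = 2 - 0*(-1) = 2 - 1*0 = 2 + 0 = 2)
q(J, w) = 14 + w
(-1644 - 253)/(q(W(-8), 36) - 3696) = (-1644 - 253)/((14 + 36) - 3696) = -1897/(50 - 3696) = -1897/(-3646) = -1897*(-1/3646) = 1897/3646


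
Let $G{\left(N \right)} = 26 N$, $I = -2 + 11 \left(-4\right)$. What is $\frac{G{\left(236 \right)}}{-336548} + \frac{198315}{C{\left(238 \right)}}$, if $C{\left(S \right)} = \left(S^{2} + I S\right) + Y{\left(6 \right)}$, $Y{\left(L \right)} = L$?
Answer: $\frac{1846169143}{427247686} \approx 4.3211$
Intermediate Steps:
$I = -46$ ($I = -2 - 44 = -46$)
$C{\left(S \right)} = 6 + S^{2} - 46 S$ ($C{\left(S \right)} = \left(S^{2} - 46 S\right) + 6 = 6 + S^{2} - 46 S$)
$\frac{G{\left(236 \right)}}{-336548} + \frac{198315}{C{\left(238 \right)}} = \frac{26 \cdot 236}{-336548} + \frac{198315}{6 + 238^{2} - 10948} = 6136 \left(- \frac{1}{336548}\right) + \frac{198315}{6 + 56644 - 10948} = - \frac{1534}{84137} + \frac{198315}{45702} = - \frac{1534}{84137} + 198315 \cdot \frac{1}{45702} = - \frac{1534}{84137} + \frac{22035}{5078} = \frac{1846169143}{427247686}$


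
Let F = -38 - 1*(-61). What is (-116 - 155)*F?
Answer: -6233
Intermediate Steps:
F = 23 (F = -38 + 61 = 23)
(-116 - 155)*F = (-116 - 155)*23 = -271*23 = -6233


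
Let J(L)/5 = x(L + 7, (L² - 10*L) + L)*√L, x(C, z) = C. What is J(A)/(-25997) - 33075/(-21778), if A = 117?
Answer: 33075/21778 - 1860*√13/25997 ≈ 1.2608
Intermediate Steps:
J(L) = 5*√L*(7 + L) (J(L) = 5*((L + 7)*√L) = 5*((7 + L)*√L) = 5*(√L*(7 + L)) = 5*√L*(7 + L))
J(A)/(-25997) - 33075/(-21778) = (5*√117*(7 + 117))/(-25997) - 33075/(-21778) = (5*(3*√13)*124)*(-1/25997) - 33075*(-1/21778) = (1860*√13)*(-1/25997) + 33075/21778 = -1860*√13/25997 + 33075/21778 = 33075/21778 - 1860*√13/25997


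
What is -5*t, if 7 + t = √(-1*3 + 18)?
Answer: 35 - 5*√15 ≈ 15.635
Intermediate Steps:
t = -7 + √15 (t = -7 + √(-1*3 + 18) = -7 + √(-3 + 18) = -7 + √15 ≈ -3.1270)
-5*t = -5*(-7 + √15) = 35 - 5*√15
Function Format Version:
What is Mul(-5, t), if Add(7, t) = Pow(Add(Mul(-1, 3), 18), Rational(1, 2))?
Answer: Add(35, Mul(-5, Pow(15, Rational(1, 2)))) ≈ 15.635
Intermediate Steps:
t = Add(-7, Pow(15, Rational(1, 2))) (t = Add(-7, Pow(Add(Mul(-1, 3), 18), Rational(1, 2))) = Add(-7, Pow(Add(-3, 18), Rational(1, 2))) = Add(-7, Pow(15, Rational(1, 2))) ≈ -3.1270)
Mul(-5, t) = Mul(-5, Add(-7, Pow(15, Rational(1, 2)))) = Add(35, Mul(-5, Pow(15, Rational(1, 2))))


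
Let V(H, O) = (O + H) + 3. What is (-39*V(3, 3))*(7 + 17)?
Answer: -8424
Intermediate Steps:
V(H, O) = 3 + H + O (V(H, O) = (H + O) + 3 = 3 + H + O)
(-39*V(3, 3))*(7 + 17) = (-39*(3 + 3 + 3))*(7 + 17) = -39*9*24 = -351*24 = -8424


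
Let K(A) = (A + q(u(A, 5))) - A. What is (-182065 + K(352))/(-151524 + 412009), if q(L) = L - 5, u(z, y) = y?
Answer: -36413/52097 ≈ -0.69895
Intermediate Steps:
q(L) = -5 + L
K(A) = 0 (K(A) = (A + (-5 + 5)) - A = (A + 0) - A = A - A = 0)
(-182065 + K(352))/(-151524 + 412009) = (-182065 + 0)/(-151524 + 412009) = -182065/260485 = -182065*1/260485 = -36413/52097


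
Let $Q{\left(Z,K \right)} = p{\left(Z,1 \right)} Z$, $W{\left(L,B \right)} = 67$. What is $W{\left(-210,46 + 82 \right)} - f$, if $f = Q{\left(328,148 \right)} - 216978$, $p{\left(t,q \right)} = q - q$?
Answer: $217045$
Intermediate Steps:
$p{\left(t,q \right)} = 0$
$Q{\left(Z,K \right)} = 0$ ($Q{\left(Z,K \right)} = 0 Z = 0$)
$f = -216978$ ($f = 0 - 216978 = -216978$)
$W{\left(-210,46 + 82 \right)} - f = 67 - -216978 = 67 + 216978 = 217045$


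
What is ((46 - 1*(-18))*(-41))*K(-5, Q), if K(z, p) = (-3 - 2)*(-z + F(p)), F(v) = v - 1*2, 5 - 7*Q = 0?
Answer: 341120/7 ≈ 48731.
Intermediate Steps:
Q = 5/7 (Q = 5/7 - ⅐*0 = 5/7 + 0 = 5/7 ≈ 0.71429)
F(v) = -2 + v (F(v) = v - 2 = -2 + v)
K(z, p) = 10 - 5*p + 5*z (K(z, p) = (-3 - 2)*(-z + (-2 + p)) = -5*(-2 + p - z) = 10 - 5*p + 5*z)
((46 - 1*(-18))*(-41))*K(-5, Q) = ((46 - 1*(-18))*(-41))*(10 - 5*5/7 + 5*(-5)) = ((46 + 18)*(-41))*(10 - 25/7 - 25) = (64*(-41))*(-130/7) = -2624*(-130/7) = 341120/7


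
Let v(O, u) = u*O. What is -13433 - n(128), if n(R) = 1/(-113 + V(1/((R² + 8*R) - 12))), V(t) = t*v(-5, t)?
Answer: -459356610056413/34196152213 ≈ -13433.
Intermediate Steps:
v(O, u) = O*u
V(t) = -5*t² (V(t) = t*(-5*t) = -5*t²)
n(R) = 1/(-113 - 5/(-12 + R² + 8*R)²) (n(R) = 1/(-113 - 5/((R² + 8*R) - 12)²) = 1/(-113 - 5/(-12 + R² + 8*R)²))
-13433 - n(128) = -13433 - (-12 + 128² + 8*128)²/(-5 - 113*(-12 + 128² + 8*128)²) = -13433 - (-12 + 16384 + 1024)²/(-5 - 113*(-12 + 16384 + 1024)²) = -13433 - 17396²/(-5 - 113*17396²) = -13433 - 302620816/(-5 - 113*302620816) = -13433 - 302620816/(-5 - 34196152208) = -13433 - 302620816/(-34196152213) = -13433 - (-1)*302620816/34196152213 = -13433 - 1*(-302620816/34196152213) = -13433 + 302620816/34196152213 = -459356610056413/34196152213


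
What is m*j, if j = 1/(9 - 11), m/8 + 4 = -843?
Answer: 3388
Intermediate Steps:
m = -6776 (m = -32 + 8*(-843) = -32 - 6744 = -6776)
j = -½ (j = 1/(-2) = -½ ≈ -0.50000)
m*j = -6776*(-½) = 3388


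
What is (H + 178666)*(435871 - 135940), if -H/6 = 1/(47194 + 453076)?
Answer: 13404102319326417/250135 ≈ 5.3587e+10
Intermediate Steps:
H = -3/250135 (H = -6/(47194 + 453076) = -6/500270 = -6*1/500270 = -3/250135 ≈ -1.1994e-5)
(H + 178666)*(435871 - 135940) = (-3/250135 + 178666)*(435871 - 135940) = (44690619907/250135)*299931 = 13404102319326417/250135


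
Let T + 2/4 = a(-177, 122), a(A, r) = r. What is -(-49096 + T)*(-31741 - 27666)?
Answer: -5818856243/2 ≈ -2.9094e+9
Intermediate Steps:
T = 243/2 (T = -½ + 122 = 243/2 ≈ 121.50)
-(-49096 + T)*(-31741 - 27666) = -(-49096 + 243/2)*(-31741 - 27666) = -(-97949)*(-59407)/2 = -1*5818856243/2 = -5818856243/2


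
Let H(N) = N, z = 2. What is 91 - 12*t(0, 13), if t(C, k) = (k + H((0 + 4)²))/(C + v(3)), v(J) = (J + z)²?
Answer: 1927/25 ≈ 77.080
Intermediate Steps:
v(J) = (2 + J)² (v(J) = (J + 2)² = (2 + J)²)
t(C, k) = (16 + k)/(25 + C) (t(C, k) = (k + (0 + 4)²)/(C + (2 + 3)²) = (k + 4²)/(C + 5²) = (k + 16)/(C + 25) = (16 + k)/(25 + C))
91 - 12*t(0, 13) = 91 - 12*(16 + 13)/(25 + 0) = 91 - 12*29/25 = 91 - 348/25 = 1927/25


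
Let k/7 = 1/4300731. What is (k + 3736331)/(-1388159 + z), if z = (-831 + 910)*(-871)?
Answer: -2008619319746/783253430451 ≈ -2.5645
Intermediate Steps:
k = 7/4300731 ≈ 1.6276e-6
z = -68809 (z = 79*(-871) = -68809)
(k + 3736331)/(-1388159 + z) = (7/4300731 + 3736331)/(-1388159 - 68809) = (16068954557968/4300731)/(-1456968) = (16068954557968/4300731)*(-1/1456968) = -2008619319746/783253430451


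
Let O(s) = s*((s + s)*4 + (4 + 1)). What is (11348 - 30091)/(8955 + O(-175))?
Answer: -18743/253080 ≈ -0.074060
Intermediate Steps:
O(s) = s*(5 + 8*s) (O(s) = s*((2*s)*4 + 5) = s*(8*s + 5) = s*(5 + 8*s))
(11348 - 30091)/(8955 + O(-175)) = (11348 - 30091)/(8955 - 175*(5 + 8*(-175))) = -18743/(8955 - 175*(5 - 1400)) = -18743/(8955 - 175*(-1395)) = -18743/(8955 + 244125) = -18743/253080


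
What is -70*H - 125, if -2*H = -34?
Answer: -1315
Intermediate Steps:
H = 17 (H = -½*(-34) = 17)
-70*H - 125 = -70*17 - 125 = -1190 - 125 = -1315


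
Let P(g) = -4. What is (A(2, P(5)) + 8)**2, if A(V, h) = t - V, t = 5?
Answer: 121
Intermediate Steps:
A(V, h) = 5 - V
(A(2, P(5)) + 8)**2 = ((5 - 1*2) + 8)**2 = ((5 - 2) + 8)**2 = (3 + 8)**2 = 11**2 = 121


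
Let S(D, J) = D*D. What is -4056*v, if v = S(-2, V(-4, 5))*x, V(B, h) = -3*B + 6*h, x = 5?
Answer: -81120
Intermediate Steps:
S(D, J) = D**2
v = 20 (v = (-2)**2*5 = 4*5 = 20)
-4056*v = -4056*20 = -81120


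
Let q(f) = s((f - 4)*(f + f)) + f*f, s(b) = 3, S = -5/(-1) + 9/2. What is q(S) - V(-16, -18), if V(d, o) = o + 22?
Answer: 357/4 ≈ 89.250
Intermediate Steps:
S = 19/2 (S = -5*(-1) + 9*(1/2) = 5 + 9/2 = 19/2 ≈ 9.5000)
V(d, o) = 22 + o
q(f) = 3 + f**2 (q(f) = 3 + f*f = 3 + f**2)
q(S) - V(-16, -18) = (3 + (19/2)**2) - (22 - 18) = (3 + 361/4) - 1*4 = 373/4 - 4 = 357/4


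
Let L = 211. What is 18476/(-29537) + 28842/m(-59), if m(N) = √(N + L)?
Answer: -18476/29537 + 759*√38/2 ≈ 2338.8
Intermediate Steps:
m(N) = √(211 + N) (m(N) = √(N + 211) = √(211 + N))
18476/(-29537) + 28842/m(-59) = 18476/(-29537) + 28842/(√(211 - 59)) = 18476*(-1/29537) + 28842/(√152) = -18476/29537 + 28842/((2*√38)) = -18476/29537 + 28842*(√38/76) = -18476/29537 + 759*√38/2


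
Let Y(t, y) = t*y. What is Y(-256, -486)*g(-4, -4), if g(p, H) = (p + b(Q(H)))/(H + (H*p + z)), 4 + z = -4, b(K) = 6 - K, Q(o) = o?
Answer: 186624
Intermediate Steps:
z = -8 (z = -4 - 4 = -8)
g(p, H) = (6 + p - H)/(-8 + H + H*p) (g(p, H) = (p + (6 - H))/(H + (H*p - 8)) = (6 + p - H)/(H + (-8 + H*p)) = (6 + p - H)/(-8 + H + H*p))
Y(-256, -486)*g(-4, -4) = (-256*(-486))*((6 - 4 - 1*(-4))/(-8 - 4 - 4*(-4))) = 124416*((6 - 4 + 4)/(-8 - 4 + 16)) = 124416*(6/4) = 124416*((¼)*6) = 124416*(3/2) = 186624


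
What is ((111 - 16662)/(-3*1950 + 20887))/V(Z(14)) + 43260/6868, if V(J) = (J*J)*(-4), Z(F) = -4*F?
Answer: 2039998362387/323867627776 ≈ 6.2989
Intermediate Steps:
V(J) = -4*J² (V(J) = J²*(-4) = -4*J²)
((111 - 16662)/(-3*1950 + 20887))/V(Z(14)) + 43260/6868 = ((111 - 16662)/(-3*1950 + 20887))/((-4*(-4*14)²)) + 43260/6868 = (-16551/(-5850 + 20887))/((-4*(-56)²)) + 43260*(1/6868) = (-16551/15037)/((-4*3136)) + 10815/1717 = -16551*1/15037/(-12544) + 10815/1717 = -16551/15037*(-1/12544) + 10815/1717 = 16551/188624128 + 10815/1717 = 2039998362387/323867627776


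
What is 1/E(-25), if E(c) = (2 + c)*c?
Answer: 1/575 ≈ 0.0017391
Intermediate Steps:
E(c) = c*(2 + c)
1/E(-25) = 1/(-25*(2 - 25)) = 1/(-25*(-23)) = 1/575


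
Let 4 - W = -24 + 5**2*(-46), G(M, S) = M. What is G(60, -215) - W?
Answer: -1118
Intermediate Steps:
W = 1178 (W = 4 - (-24 + 5**2*(-46)) = 4 - (-24 + 25*(-46)) = 4 - (-24 - 1150) = 4 - 1*(-1174) = 4 + 1174 = 1178)
G(60, -215) - W = 60 - 1*1178 = 60 - 1178 = -1118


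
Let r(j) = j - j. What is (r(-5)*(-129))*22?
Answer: 0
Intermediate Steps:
r(j) = 0
(r(-5)*(-129))*22 = (0*(-129))*22 = 0*22 = 0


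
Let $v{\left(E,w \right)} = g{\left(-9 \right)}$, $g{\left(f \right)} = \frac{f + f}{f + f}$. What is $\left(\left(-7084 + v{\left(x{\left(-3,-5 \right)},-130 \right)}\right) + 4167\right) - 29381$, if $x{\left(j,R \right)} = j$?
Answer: $-32297$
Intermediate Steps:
$g{\left(f \right)} = 1$ ($g{\left(f \right)} = \frac{2 f}{2 f} = 2 f \frac{1}{2 f} = 1$)
$v{\left(E,w \right)} = 1$
$\left(\left(-7084 + v{\left(x{\left(-3,-5 \right)},-130 \right)}\right) + 4167\right) - 29381 = \left(\left(-7084 + 1\right) + 4167\right) - 29381 = \left(-7083 + 4167\right) - 29381 = -2916 - 29381 = -32297$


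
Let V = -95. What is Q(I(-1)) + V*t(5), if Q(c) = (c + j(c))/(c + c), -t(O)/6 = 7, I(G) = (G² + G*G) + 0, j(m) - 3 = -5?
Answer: 3990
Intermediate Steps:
j(m) = -2 (j(m) = 3 - 5 = -2)
I(G) = 2*G² (I(G) = (G² + G²) + 0 = 2*G² + 0 = 2*G²)
t(O) = -42 (t(O) = -6*7 = -42)
Q(c) = (-2 + c)/(2*c) (Q(c) = (c - 2)/(c + c) = (-2 + c)/((2*c)) = (-2 + c)*(1/(2*c)) = (-2 + c)/(2*c))
Q(I(-1)) + V*t(5) = (-2 + 2*(-1)²)/(2*((2*(-1)²))) - 95*(-42) = (-2 + 2*1)/(2*((2*1))) + 3990 = (½)*(-2 + 2)/2 + 3990 = (½)*(½)*0 + 3990 = 0 + 3990 = 3990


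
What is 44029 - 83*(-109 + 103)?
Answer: 44527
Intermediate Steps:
44029 - 83*(-109 + 103) = 44029 - 83*(-6) = 44029 + 498 = 44527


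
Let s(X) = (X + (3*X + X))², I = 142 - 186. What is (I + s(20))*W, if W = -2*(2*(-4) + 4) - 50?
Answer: -418152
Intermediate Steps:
I = -44
s(X) = 25*X² (s(X) = (X + 4*X)² = (5*X)² = 25*X²)
W = -42 (W = -2*(-8 + 4) - 50 = -2*(-4) - 50 = 8 - 50 = -42)
(I + s(20))*W = (-44 + 25*20²)*(-42) = (-44 + 25*400)*(-42) = (-44 + 10000)*(-42) = 9956*(-42) = -418152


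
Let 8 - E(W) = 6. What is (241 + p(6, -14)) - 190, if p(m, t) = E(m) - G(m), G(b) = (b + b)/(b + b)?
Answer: 52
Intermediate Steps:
G(b) = 1 (G(b) = (2*b)/((2*b)) = (2*b)*(1/(2*b)) = 1)
E(W) = 2 (E(W) = 8 - 1*6 = 8 - 6 = 2)
p(m, t) = 1 (p(m, t) = 2 - 1*1 = 2 - 1 = 1)
(241 + p(6, -14)) - 190 = (241 + 1) - 190 = 242 - 190 = 52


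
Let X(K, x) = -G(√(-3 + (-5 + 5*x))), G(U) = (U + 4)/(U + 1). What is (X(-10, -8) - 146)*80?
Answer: 480*(-98*√3 + 25*I)/(-I + 4*√3) ≈ -11765.0 + 33.934*I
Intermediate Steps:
G(U) = (4 + U)/(1 + U)
X(K, x) = -(4 + √(-8 + 5*x))/(1 + √(-8 + 5*x)) (X(K, x) = -(4 + √(-3 + (-5 + 5*x)))/(1 + √(-3 + (-5 + 5*x))) = -(4 + √(-8 + 5*x))/(1 + √(-8 + 5*x)))
(X(-10, -8) - 146)*80 = ((-4 - √(-8 + 5*(-8)))/(1 + √(-8 + 5*(-8))) - 146)*80 = ((-4 - √(-8 - 40))/(1 + √(-8 - 40)) - 146)*80 = ((-4 - √(-48))/(1 + √(-48)) - 146)*80 = ((-4 - 4*I*√3)/(1 + 4*I*√3) - 146)*80 = (-146 + (-4 - 4*I*√3)/(1 + 4*I*√3))*80 = -11680 + 80*(-4 - 4*I*√3)/(1 + 4*I*√3)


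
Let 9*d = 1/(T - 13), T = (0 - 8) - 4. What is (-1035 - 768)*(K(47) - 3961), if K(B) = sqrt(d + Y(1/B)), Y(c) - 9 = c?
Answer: 7141683 - 601*sqrt(4481591)/235 ≈ 7.1363e+6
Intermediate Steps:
T = -12 (T = -8 - 4 = -12)
Y(c) = 9 + c
d = -1/225 (d = 1/(9*(-12 - 13)) = (1/9)/(-25) = (1/9)*(-1/25) = -1/225 ≈ -0.0044444)
K(B) = sqrt(2024/225 + 1/B) (K(B) = sqrt(-1/225 + (9 + 1/B)) = sqrt(2024/225 + 1/B))
(-1035 - 768)*(K(47) - 3961) = (-1035 - 768)*(sqrt(2024 + 225/47)/15 - 3961) = -1803*(sqrt(2024 + 225*(1/47))/15 - 3961) = -1803*(sqrt(2024 + 225/47)/15 - 3961) = -1803*(sqrt(95353/47)/15 - 3961) = -1803*((sqrt(4481591)/47)/15 - 3961) = -1803*(sqrt(4481591)/705 - 3961) = -1803*(-3961 + sqrt(4481591)/705) = 7141683 - 601*sqrt(4481591)/235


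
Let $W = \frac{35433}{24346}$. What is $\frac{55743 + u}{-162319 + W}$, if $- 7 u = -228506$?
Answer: $- \frac{2151862946}{3951782941} \approx -0.54453$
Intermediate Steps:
$u = \frac{228506}{7}$ ($u = \left(- \frac{1}{7}\right) \left(-228506\right) = \frac{228506}{7} \approx 32644.0$)
$W = \frac{35433}{24346}$ ($W = 35433 \cdot \frac{1}{24346} = \frac{35433}{24346} \approx 1.4554$)
$\frac{55743 + u}{-162319 + W} = \frac{55743 + \frac{228506}{7}}{-162319 + \frac{35433}{24346}} = \frac{618707}{7 \left(- \frac{3951782941}{24346}\right)} = \frac{618707}{7} \left(- \frac{24346}{3951782941}\right) = - \frac{2151862946}{3951782941}$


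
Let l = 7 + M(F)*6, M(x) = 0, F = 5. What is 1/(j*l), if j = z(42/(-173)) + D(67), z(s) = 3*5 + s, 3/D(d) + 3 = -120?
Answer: 7093/731500 ≈ 0.0096965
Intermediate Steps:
D(d) = -1/41 (D(d) = 3/(-3 - 120) = 3/(-123) = 3*(-1/123) = -1/41)
z(s) = 15 + s
l = 7 (l = 7 + 0*6 = 7 + 0 = 7)
j = 104500/7093 (j = (15 + 42/(-173)) - 1/41 = (15 + 42*(-1/173)) - 1/41 = (15 - 42/173) - 1/41 = 2553/173 - 1/41 = 104500/7093 ≈ 14.733)
1/(j*l) = 1/((104500/7093)*7) = 1/(731500/7093) = 7093/731500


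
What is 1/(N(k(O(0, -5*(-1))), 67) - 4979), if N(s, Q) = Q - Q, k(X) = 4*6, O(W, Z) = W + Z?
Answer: -1/4979 ≈ -0.00020084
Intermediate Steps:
k(X) = 24
N(s, Q) = 0
1/(N(k(O(0, -5*(-1))), 67) - 4979) = 1/(0 - 4979) = 1/(-4979) = -1/4979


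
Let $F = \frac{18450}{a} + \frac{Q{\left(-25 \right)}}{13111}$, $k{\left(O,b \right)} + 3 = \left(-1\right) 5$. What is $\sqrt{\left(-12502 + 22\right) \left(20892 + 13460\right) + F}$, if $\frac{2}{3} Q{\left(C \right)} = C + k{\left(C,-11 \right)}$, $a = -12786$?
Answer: $\frac{3 i \sqrt{148738237180591322553422}}{55879082} \approx 20705.0 i$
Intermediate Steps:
$k{\left(O,b \right)} = -8$ ($k{\left(O,b \right)} = -3 - 5 = -8$)
$Q{\left(C \right)} = -12 + \frac{3 C}{2}$ ($Q{\left(C \right)} = \frac{3 \left(C - 8\right)}{2} = \frac{3 \left(-8 + C\right)}{2} = -12 + \frac{3 C}{2}$)
$F = - \frac{80843619}{55879082}$ ($F = \frac{18450}{-12786} + \frac{-12 + \frac{3}{2} \left(-25\right)}{13111} = 18450 \left(- \frac{1}{12786}\right) + \left(-12 - \frac{75}{2}\right) \frac{1}{13111} = - \frac{3075}{2131} - \frac{99}{26222} = - \frac{80843619}{55879082} \approx -1.4468$)
$\sqrt{\left(-12502 + 22\right) \left(20892 + 13460\right) + F} = \sqrt{\left(-12502 + 22\right) \left(20892 + 13460\right) - \frac{80843619}{55879082}} = \sqrt{\left(-12480\right) 34352 - \frac{80843619}{55879082}} = \sqrt{-428712960 - \frac{80843619}{55879082}} = \sqrt{- \frac{23956086727146339}{55879082}} = \frac{3 i \sqrt{148738237180591322553422}}{55879082}$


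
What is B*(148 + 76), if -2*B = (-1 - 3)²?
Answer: -1792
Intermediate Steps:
B = -8 (B = -(-1 - 3)²/2 = -½*(-4)² = -½*16 = -8)
B*(148 + 76) = -8*(148 + 76) = -8*224 = -1792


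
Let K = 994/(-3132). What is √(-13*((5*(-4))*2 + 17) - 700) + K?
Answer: -497/1566 + I*√401 ≈ -0.31737 + 20.025*I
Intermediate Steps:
K = -497/1566 (K = 994*(-1/3132) = -497/1566 ≈ -0.31737)
√(-13*((5*(-4))*2 + 17) - 700) + K = √(-13*((5*(-4))*2 + 17) - 700) - 497/1566 = √(-13*(-20*2 + 17) - 700) - 497/1566 = √(-13*(-40 + 17) - 700) - 497/1566 = √(-13*(-23) - 700) - 497/1566 = √(299 - 700) - 497/1566 = √(-401) - 497/1566 = I*√401 - 497/1566 = -497/1566 + I*√401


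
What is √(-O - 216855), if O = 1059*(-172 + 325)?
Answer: 3*I*√42098 ≈ 615.53*I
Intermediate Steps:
O = 162027 (O = 1059*153 = 162027)
√(-O - 216855) = √(-1*162027 - 216855) = √(-162027 - 216855) = √(-378882) = 3*I*√42098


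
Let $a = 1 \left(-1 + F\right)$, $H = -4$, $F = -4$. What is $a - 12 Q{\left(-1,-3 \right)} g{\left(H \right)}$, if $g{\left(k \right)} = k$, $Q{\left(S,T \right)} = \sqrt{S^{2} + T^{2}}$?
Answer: $- 240 \sqrt{10} \approx -758.95$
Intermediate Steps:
$a = -5$ ($a = 1 \left(-1 - 4\right) = 1 \left(-5\right) = -5$)
$a - 12 Q{\left(-1,-3 \right)} g{\left(H \right)} = - 5 - 12 \sqrt{\left(-1\right)^{2} + \left(-3\right)^{2}} \left(-4\right) = - 5 - 12 \sqrt{1 + 9} \left(-4\right) = - 5 - 12 \sqrt{10} \left(-4\right) = - 5 \cdot 48 \sqrt{10} = - 240 \sqrt{10}$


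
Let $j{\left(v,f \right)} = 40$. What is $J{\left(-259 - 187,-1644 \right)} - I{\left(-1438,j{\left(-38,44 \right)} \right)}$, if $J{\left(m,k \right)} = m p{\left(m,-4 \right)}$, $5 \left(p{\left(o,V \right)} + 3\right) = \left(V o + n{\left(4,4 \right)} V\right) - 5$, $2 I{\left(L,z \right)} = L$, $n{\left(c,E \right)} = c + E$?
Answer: $- \frac{768877}{5} \approx -1.5378 \cdot 10^{5}$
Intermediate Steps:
$n{\left(c,E \right)} = E + c$
$I{\left(L,z \right)} = \frac{L}{2}$
$p{\left(o,V \right)} = -4 + \frac{8 V}{5} + \frac{V o}{5}$ ($p{\left(o,V \right)} = -3 + \frac{\left(V o + \left(4 + 4\right) V\right) - 5}{5} = -3 + \frac{\left(V o + 8 V\right) - 5}{5} = -3 + \frac{\left(8 V + V o\right) - 5}{5} = -3 + \frac{-5 + 8 V + V o}{5} = -3 + \left(-1 + \frac{8 V}{5} + \frac{V o}{5}\right) = -4 + \frac{8 V}{5} + \frac{V o}{5}$)
$J{\left(m,k \right)} = m \left(- \frac{52}{5} - \frac{4 m}{5}\right)$ ($J{\left(m,k \right)} = m \left(-4 + \frac{8}{5} \left(-4\right) + \frac{1}{5} \left(-4\right) m\right) = m \left(-4 - \frac{32}{5} - \frac{4 m}{5}\right) = m \left(- \frac{52}{5} - \frac{4 m}{5}\right)$)
$J{\left(-259 - 187,-1644 \right)} - I{\left(-1438,j{\left(-38,44 \right)} \right)} = - \frac{4 \left(-259 - 187\right) \left(13 - 446\right)}{5} - \frac{1}{2} \left(-1438\right) = \left(- \frac{4}{5}\right) \left(-446\right) \left(13 - 446\right) - -719 = \left(- \frac{4}{5}\right) \left(-446\right) \left(-433\right) + 719 = - \frac{772472}{5} + 719 = - \frac{768877}{5}$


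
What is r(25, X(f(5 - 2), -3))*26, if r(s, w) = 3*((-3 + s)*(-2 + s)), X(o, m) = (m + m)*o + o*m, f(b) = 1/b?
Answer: 39468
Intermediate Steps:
X(o, m) = 3*m*o (X(o, m) = (2*m)*o + m*o = 2*m*o + m*o = 3*m*o)
r(s, w) = 3*(-3 + s)*(-2 + s)
r(25, X(f(5 - 2), -3))*26 = (18 - 15*25 + 3*25**2)*26 = (18 - 375 + 3*625)*26 = (18 - 375 + 1875)*26 = 1518*26 = 39468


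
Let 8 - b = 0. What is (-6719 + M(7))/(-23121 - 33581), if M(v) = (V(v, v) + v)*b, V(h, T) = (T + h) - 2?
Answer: 6567/56702 ≈ 0.11582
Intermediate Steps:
V(h, T) = -2 + T + h
b = 8 (b = 8 - 1*0 = 8 + 0 = 8)
M(v) = -16 + 24*v (M(v) = ((-2 + v + v) + v)*8 = ((-2 + 2*v) + v)*8 = (-2 + 3*v)*8 = -16 + 24*v)
(-6719 + M(7))/(-23121 - 33581) = (-6719 + (-16 + 24*7))/(-23121 - 33581) = (-6719 + (-16 + 168))/(-56702) = (-6719 + 152)*(-1/56702) = -6567*(-1/56702) = 6567/56702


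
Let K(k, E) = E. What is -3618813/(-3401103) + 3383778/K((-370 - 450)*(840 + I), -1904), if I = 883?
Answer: -1916947881197/1079283352 ≈ -1776.1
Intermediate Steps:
-3618813/(-3401103) + 3383778/K((-370 - 450)*(840 + I), -1904) = -3618813/(-3401103) + 3383778/(-1904) = -3618813*(-1/3401103) + 3383778*(-1/1904) = 1206271/1133701 - 1691889/952 = -1916947881197/1079283352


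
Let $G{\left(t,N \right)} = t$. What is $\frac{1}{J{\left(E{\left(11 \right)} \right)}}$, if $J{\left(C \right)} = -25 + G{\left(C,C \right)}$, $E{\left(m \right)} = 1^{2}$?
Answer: $- \frac{1}{24} \approx -0.041667$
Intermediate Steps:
$E{\left(m \right)} = 1$
$J{\left(C \right)} = -25 + C$
$\frac{1}{J{\left(E{\left(11 \right)} \right)}} = \frac{1}{-25 + 1} = \frac{1}{-24} = - \frac{1}{24}$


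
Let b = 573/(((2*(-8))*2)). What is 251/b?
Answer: -8032/573 ≈ -14.017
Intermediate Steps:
b = -573/32 (b = 573/((-16*2)) = 573/(-32) = 573*(-1/32) = -573/32 ≈ -17.906)
251/b = 251/(-573/32) = 251*(-32/573) = -8032/573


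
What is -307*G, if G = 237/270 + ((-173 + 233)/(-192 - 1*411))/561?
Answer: -303804437/1127610 ≈ -269.42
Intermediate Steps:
G = 989591/1127610 (G = 237*(1/270) + (60/(-192 - 411))*(1/561) = 79/90 + (60/(-603))*(1/561) = 79/90 + (60*(-1/603))*(1/561) = 79/90 - 20/201*1/561 = 79/90 - 20/112761 = 989591/1127610 ≈ 0.87760)
-307*G = -307*989591/1127610 = -303804437/1127610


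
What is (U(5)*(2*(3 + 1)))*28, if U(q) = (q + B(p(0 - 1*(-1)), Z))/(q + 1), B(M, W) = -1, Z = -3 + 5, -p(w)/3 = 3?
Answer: 448/3 ≈ 149.33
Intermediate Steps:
p(w) = -9 (p(w) = -3*3 = -9)
Z = 2
U(q) = (-1 + q)/(1 + q) (U(q) = (q - 1)/(q + 1) = (-1 + q)/(1 + q))
(U(5)*(2*(3 + 1)))*28 = (((-1 + 5)/(1 + 5))*(2*(3 + 1)))*28 = ((4/6)*(2*4))*28 = (((⅙)*4)*8)*28 = ((⅔)*8)*28 = (16/3)*28 = 448/3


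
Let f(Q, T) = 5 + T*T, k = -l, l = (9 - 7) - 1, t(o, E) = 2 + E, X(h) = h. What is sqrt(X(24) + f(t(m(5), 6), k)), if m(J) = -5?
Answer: sqrt(30) ≈ 5.4772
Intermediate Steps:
l = 1 (l = 2 - 1 = 1)
k = -1 (k = -1*1 = -1)
f(Q, T) = 5 + T**2
sqrt(X(24) + f(t(m(5), 6), k)) = sqrt(24 + (5 + (-1)**2)) = sqrt(24 + (5 + 1)) = sqrt(24 + 6) = sqrt(30)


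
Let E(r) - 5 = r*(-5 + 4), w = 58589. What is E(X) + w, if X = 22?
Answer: 58572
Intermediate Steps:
E(r) = 5 - r (E(r) = 5 + r*(-5 + 4) = 5 + r*(-1) = 5 - r)
E(X) + w = (5 - 1*22) + 58589 = (5 - 22) + 58589 = -17 + 58589 = 58572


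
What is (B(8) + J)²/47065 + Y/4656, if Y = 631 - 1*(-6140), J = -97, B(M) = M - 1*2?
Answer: 119077817/73044880 ≈ 1.6302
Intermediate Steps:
B(M) = -2 + M (B(M) = M - 2 = -2 + M)
Y = 6771 (Y = 631 + 6140 = 6771)
(B(8) + J)²/47065 + Y/4656 = ((-2 + 8) - 97)²/47065 + 6771/4656 = (6 - 97)²*(1/47065) + 6771*(1/4656) = (-91)²*(1/47065) + 2257/1552 = 8281*(1/47065) + 2257/1552 = 8281/47065 + 2257/1552 = 119077817/73044880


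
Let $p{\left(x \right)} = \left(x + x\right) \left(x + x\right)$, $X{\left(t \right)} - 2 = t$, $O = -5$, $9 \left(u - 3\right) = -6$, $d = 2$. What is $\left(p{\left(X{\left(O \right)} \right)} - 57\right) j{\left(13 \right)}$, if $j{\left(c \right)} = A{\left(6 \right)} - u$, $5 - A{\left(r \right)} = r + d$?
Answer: $112$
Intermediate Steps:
$u = \frac{7}{3}$ ($u = 3 + \frac{1}{9} \left(-6\right) = 3 - \frac{2}{3} = \frac{7}{3} \approx 2.3333$)
$X{\left(t \right)} = 2 + t$
$A{\left(r \right)} = 3 - r$ ($A{\left(r \right)} = 5 - \left(r + 2\right) = 5 - \left(2 + r\right) = 3 - r$)
$j{\left(c \right)} = - \frac{16}{3}$ ($j{\left(c \right)} = \left(3 - 6\right) - \frac{7}{3} = -3 - \frac{7}{3} = - \frac{16}{3}$)
$p{\left(x \right)} = 4 x^{2}$ ($p{\left(x \right)} = 2 x 2 x = 4 x^{2}$)
$\left(p{\left(X{\left(O \right)} \right)} - 57\right) j{\left(13 \right)} = \left(4 \left(2 - 5\right)^{2} - 57\right) \left(- \frac{16}{3}\right) = \left(4 \left(-3\right)^{2} - 57\right) \left(- \frac{16}{3}\right) = \left(4 \cdot 9 - 57\right) \left(- \frac{16}{3}\right) = \left(36 - 57\right) \left(- \frac{16}{3}\right) = \left(-21\right) \left(- \frac{16}{3}\right) = 112$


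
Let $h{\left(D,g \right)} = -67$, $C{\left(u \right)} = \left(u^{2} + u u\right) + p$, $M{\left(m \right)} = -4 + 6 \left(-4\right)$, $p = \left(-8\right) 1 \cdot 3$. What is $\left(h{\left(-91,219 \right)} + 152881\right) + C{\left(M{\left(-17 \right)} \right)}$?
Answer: $154358$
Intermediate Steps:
$p = -24$ ($p = \left(-8\right) 3 = -24$)
$M{\left(m \right)} = -28$ ($M{\left(m \right)} = -4 - 24 = -28$)
$C{\left(u \right)} = -24 + 2 u^{2}$ ($C{\left(u \right)} = \left(u^{2} + u u\right) - 24 = \left(u^{2} + u^{2}\right) - 24 = 2 u^{2} - 24 = -24 + 2 u^{2}$)
$\left(h{\left(-91,219 \right)} + 152881\right) + C{\left(M{\left(-17 \right)} \right)} = \left(-67 + 152881\right) - \left(24 - 2 \left(-28\right)^{2}\right) = 152814 + \left(-24 + 2 \cdot 784\right) = 152814 + \left(-24 + 1568\right) = 152814 + 1544 = 154358$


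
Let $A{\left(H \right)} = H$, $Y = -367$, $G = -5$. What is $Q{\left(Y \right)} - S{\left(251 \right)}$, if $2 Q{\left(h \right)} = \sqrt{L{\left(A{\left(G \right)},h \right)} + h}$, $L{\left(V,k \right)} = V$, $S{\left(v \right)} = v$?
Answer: $-251 + i \sqrt{93} \approx -251.0 + 9.6436 i$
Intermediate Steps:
$Q{\left(h \right)} = \frac{\sqrt{-5 + h}}{2}$
$Q{\left(Y \right)} - S{\left(251 \right)} = \frac{\sqrt{-5 - 367}}{2} - 251 = \frac{\sqrt{-372}}{2} - 251 = \frac{2 i \sqrt{93}}{2} - 251 = i \sqrt{93} - 251 = -251 + i \sqrt{93}$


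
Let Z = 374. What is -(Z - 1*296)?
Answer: -78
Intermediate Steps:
-(Z - 1*296) = -(374 - 1*296) = -(374 - 296) = -1*78 = -78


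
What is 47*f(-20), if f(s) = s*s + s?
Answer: 17860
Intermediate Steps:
f(s) = s + s² (f(s) = s² + s = s + s²)
47*f(-20) = 47*(-20*(1 - 20)) = 47*(-20*(-19)) = 47*380 = 17860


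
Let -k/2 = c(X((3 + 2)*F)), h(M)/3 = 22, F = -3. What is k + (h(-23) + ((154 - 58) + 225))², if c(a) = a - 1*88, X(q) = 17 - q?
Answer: 149881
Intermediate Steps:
h(M) = 66 (h(M) = 3*22 = 66)
c(a) = -88 + a (c(a) = a - 88 = -88 + a)
k = 112 (k = -2*(-88 + (17 - (3 + 2)*(-3))) = -2*(-88 + (17 - 5*(-3))) = -2*(-88 + (17 - 1*(-15))) = -2*(-88 + (17 + 15)) = -2*(-88 + 32) = -2*(-56) = 112)
k + (h(-23) + ((154 - 58) + 225))² = 112 + (66 + ((154 - 58) + 225))² = 112 + (66 + (96 + 225))² = 112 + (66 + 321)² = 112 + 387² = 112 + 149769 = 149881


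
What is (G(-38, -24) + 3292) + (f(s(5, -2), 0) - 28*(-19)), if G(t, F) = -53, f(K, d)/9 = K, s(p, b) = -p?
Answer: 3726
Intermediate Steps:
f(K, d) = 9*K
(G(-38, -24) + 3292) + (f(s(5, -2), 0) - 28*(-19)) = (-53 + 3292) + (9*(-1*5) - 28*(-19)) = 3239 + (9*(-5) + 532) = 3239 + (-45 + 532) = 3239 + 487 = 3726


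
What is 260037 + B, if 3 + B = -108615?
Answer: 151419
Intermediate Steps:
B = -108618 (B = -3 - 108615 = -108618)
260037 + B = 260037 - 108618 = 151419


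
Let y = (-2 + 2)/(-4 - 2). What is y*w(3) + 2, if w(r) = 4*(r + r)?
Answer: 2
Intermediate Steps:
y = 0 (y = 0/(-6) = 0*(-⅙) = 0)
w(r) = 8*r (w(r) = 4*(2*r) = 8*r)
y*w(3) + 2 = 0*(8*3) + 2 = 0*24 + 2 = 0 + 2 = 2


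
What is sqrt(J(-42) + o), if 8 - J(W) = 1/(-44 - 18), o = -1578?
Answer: I*sqrt(6035018)/62 ≈ 39.623*I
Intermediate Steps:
J(W) = 497/62 (J(W) = 8 - 1/(-44 - 18) = 8 - 1/(-62) = 8 - 1*(-1/62) = 8 + 1/62 = 497/62)
sqrt(J(-42) + o) = sqrt(497/62 - 1578) = sqrt(-97339/62) = I*sqrt(6035018)/62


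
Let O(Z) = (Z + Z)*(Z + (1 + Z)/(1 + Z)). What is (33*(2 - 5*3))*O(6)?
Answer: -36036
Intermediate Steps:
O(Z) = 2*Z*(1 + Z) (O(Z) = (2*Z)*(Z + 1) = (2*Z)*(1 + Z) = 2*Z*(1 + Z))
(33*(2 - 5*3))*O(6) = (33*(2 - 5*3))*(2*6*(1 + 6)) = (33*(2 - 15))*(2*6*7) = (33*(-13))*84 = -429*84 = -36036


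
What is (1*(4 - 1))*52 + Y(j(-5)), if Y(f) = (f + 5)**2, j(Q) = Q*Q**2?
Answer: 14556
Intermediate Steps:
j(Q) = Q**3
Y(f) = (5 + f)**2
(1*(4 - 1))*52 + Y(j(-5)) = (1*(4 - 1))*52 + (5 + (-5)**3)**2 = (1*3)*52 + (5 - 125)**2 = 3*52 + (-120)**2 = 156 + 14400 = 14556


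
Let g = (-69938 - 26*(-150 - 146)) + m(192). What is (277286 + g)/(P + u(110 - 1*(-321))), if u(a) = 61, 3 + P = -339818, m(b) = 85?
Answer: -215129/339760 ≈ -0.63318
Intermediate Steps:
P = -339821 (P = -3 - 339818 = -339821)
g = -62157 (g = (-69938 - 26*(-150 - 146)) + 85 = (-69938 - 26*(-296)) + 85 = (-69938 + 7696) + 85 = -62242 + 85 = -62157)
(277286 + g)/(P + u(110 - 1*(-321))) = (277286 - 62157)/(-339821 + 61) = 215129/(-339760) = 215129*(-1/339760) = -215129/339760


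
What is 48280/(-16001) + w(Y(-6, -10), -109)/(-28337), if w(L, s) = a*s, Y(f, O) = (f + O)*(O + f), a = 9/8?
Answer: -10929185899/3627362696 ≈ -3.0130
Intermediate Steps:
a = 9/8 (a = 9*(⅛) = 9/8 ≈ 1.1250)
Y(f, O) = (O + f)² (Y(f, O) = (O + f)*(O + f) = (O + f)²)
w(L, s) = 9*s/8
48280/(-16001) + w(Y(-6, -10), -109)/(-28337) = 48280/(-16001) + ((9/8)*(-109))/(-28337) = 48280*(-1/16001) - 981/8*(-1/28337) = -48280/16001 + 981/226696 = -10929185899/3627362696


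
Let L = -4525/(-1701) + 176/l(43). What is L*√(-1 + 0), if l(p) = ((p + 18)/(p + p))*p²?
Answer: 12467827*I/4461723 ≈ 2.7944*I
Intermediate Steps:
l(p) = p*(18 + p)/2 (l(p) = ((18 + p)/((2*p)))*p² = ((18 + p)*(1/(2*p)))*p² = ((18 + p)/(2*p))*p² = p*(18 + p)/2)
L = 12467827/4461723 (L = -4525/(-1701) + 176/(((½)*43*(18 + 43))) = -4525*(-1/1701) + 176/(((½)*43*61)) = 4525/1701 + 176/(2623/2) = 4525/1701 + 176*(2/2623) = 4525/1701 + 352/2623 = 12467827/4461723 ≈ 2.7944)
L*√(-1 + 0) = 12467827*√(-1 + 0)/4461723 = 12467827*√(-1)/4461723 = 12467827*I/4461723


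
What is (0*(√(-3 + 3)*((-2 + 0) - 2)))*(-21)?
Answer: 0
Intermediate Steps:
(0*(√(-3 + 3)*((-2 + 0) - 2)))*(-21) = (0*(√0*(-2 - 2)))*(-21) = (0*(0*(-4)))*(-21) = (0*0)*(-21) = 0*(-21) = 0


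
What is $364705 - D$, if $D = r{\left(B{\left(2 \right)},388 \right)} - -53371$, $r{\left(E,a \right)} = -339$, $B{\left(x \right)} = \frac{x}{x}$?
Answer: $311673$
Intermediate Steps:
$B{\left(x \right)} = 1$
$D = 53032$ ($D = -339 - -53371 = -339 + 53371 = 53032$)
$364705 - D = 364705 - 53032 = 311673$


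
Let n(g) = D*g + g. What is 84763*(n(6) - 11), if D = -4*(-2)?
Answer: 3644809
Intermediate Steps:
D = 8
n(g) = 9*g (n(g) = 8*g + g = 9*g)
84763*(n(6) - 11) = 84763*(9*6 - 11) = 84763*(54 - 11) = 84763*43 = 3644809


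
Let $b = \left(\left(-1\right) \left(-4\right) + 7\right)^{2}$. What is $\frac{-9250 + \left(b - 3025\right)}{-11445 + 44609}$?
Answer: $- \frac{6077}{16582} \approx -0.36648$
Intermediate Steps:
$b = 121$ ($b = \left(4 + 7\right)^{2} = 11^{2} = 121$)
$\frac{-9250 + \left(b - 3025\right)}{-11445 + 44609} = \frac{-9250 + \left(121 - 3025\right)}{-11445 + 44609} = \frac{-9250 - 2904}{33164} = \left(-12154\right) \frac{1}{33164} = - \frac{6077}{16582}$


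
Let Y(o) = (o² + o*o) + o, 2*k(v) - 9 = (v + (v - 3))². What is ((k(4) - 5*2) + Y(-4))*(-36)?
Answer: -1260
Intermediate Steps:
k(v) = 9/2 + (-3 + 2*v)²/2 (k(v) = 9/2 + (v + (v - 3))²/2 = 9/2 + (v + (-3 + v))²/2 = 9/2 + (-3 + 2*v)²/2)
Y(o) = o + 2*o² (Y(o) = (o² + o²) + o = 2*o² + o = o + 2*o²)
((k(4) - 5*2) + Y(-4))*(-36) = (((9/2 + (-3 + 2*4)²/2) - 5*2) - 4*(1 + 2*(-4)))*(-36) = (((9/2 + (-3 + 8)²/2) - 10) - 4*(1 - 8))*(-36) = (((9/2 + (½)*5²) - 10) - 4*(-7))*(-36) = (((9/2 + (½)*25) - 10) + 28)*(-36) = (((9/2 + 25/2) - 10) + 28)*(-36) = ((17 - 10) + 28)*(-36) = (7 + 28)*(-36) = 35*(-36) = -1260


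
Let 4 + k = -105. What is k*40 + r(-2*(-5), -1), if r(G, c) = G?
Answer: -4350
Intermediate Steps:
k = -109 (k = -4 - 105 = -109)
k*40 + r(-2*(-5), -1) = -109*40 - 2*(-5) = -4360 + 10 = -4350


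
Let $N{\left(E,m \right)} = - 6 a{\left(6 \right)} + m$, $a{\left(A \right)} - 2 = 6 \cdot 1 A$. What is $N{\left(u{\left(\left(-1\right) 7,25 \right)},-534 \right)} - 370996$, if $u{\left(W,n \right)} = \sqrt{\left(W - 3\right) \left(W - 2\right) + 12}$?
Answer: $-371758$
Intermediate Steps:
$u{\left(W,n \right)} = \sqrt{12 + \left(-3 + W\right) \left(-2 + W\right)}$ ($u{\left(W,n \right)} = \sqrt{\left(-3 + W\right) \left(-2 + W\right) + 12} = \sqrt{12 + \left(-3 + W\right) \left(-2 + W\right)}$)
$a{\left(A \right)} = 2 + 6 A$ ($a{\left(A \right)} = 2 + 6 \cdot 1 A = 2 + 6 A$)
$N{\left(E,m \right)} = -228 + m$ ($N{\left(E,m \right)} = - 6 \left(2 + 6 \cdot 6\right) + m = - 6 \left(2 + 36\right) + m = \left(-6\right) 38 + m = -228 + m$)
$N{\left(u{\left(\left(-1\right) 7,25 \right)},-534 \right)} - 370996 = \left(-228 - 534\right) - 370996 = -762 - 370996 = -371758$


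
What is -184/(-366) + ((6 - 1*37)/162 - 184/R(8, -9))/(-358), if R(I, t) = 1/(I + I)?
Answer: 30873043/3537756 ≈ 8.7267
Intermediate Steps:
R(I, t) = 1/(2*I)
-184/(-366) + ((6 - 1*37)/162 - 184/R(8, -9))/(-358) = -184/(-366) + ((6 - 1*37)/162 - 184/((½)/8))/(-358) = -184*(-1/366) + ((6 - 37)*(1/162) - 184/((½)*(⅛)))*(-1/358) = 92/183 + (-31*1/162 - 184/1/16)*(-1/358) = 92/183 + (-31/162 - 184*16)*(-1/358) = 92/183 + (-31/162 - 2944)*(-1/358) = 92/183 - 476959/162*(-1/358) = 92/183 + 476959/57996 = 30873043/3537756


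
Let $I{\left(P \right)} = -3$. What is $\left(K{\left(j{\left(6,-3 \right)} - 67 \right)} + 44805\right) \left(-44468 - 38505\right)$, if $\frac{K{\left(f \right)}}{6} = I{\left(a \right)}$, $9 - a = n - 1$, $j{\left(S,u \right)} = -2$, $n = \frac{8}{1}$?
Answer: $-3716111751$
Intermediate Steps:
$n = 8$ ($n = 8 \cdot 1 = 8$)
$a = 2$ ($a = 9 - \left(8 - 1\right) = 9 - 7 = 2$)
$K{\left(f \right)} = -18$ ($K{\left(f \right)} = 6 \left(-3\right) = -18$)
$\left(K{\left(j{\left(6,-3 \right)} - 67 \right)} + 44805\right) \left(-44468 - 38505\right) = \left(-18 + 44805\right) \left(-44468 - 38505\right) = 44787 \left(-82973\right) = -3716111751$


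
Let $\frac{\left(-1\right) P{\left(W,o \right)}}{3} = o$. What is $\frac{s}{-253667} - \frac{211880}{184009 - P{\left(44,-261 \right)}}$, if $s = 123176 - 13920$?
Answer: $- \frac{36882751908}{23239194871} \approx -1.5871$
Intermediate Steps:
$P{\left(W,o \right)} = - 3 o$
$s = 109256$ ($s = 123176 - 13920 = 109256$)
$\frac{s}{-253667} - \frac{211880}{184009 - P{\left(44,-261 \right)}} = \frac{109256}{-253667} - \frac{211880}{184009 - \left(-3\right) \left(-261\right)} = 109256 \left(- \frac{1}{253667}\right) - \frac{211880}{184009 - 783} = - \frac{109256}{253667} - \frac{211880}{184009 - 783} = - \frac{109256}{253667} - \frac{211880}{183226} = - \frac{109256}{253667} - \frac{105940}{91613} = - \frac{36882751908}{23239194871}$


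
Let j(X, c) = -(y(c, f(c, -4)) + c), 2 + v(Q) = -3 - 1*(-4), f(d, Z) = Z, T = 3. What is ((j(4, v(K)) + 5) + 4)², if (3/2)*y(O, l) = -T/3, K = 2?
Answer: 1024/9 ≈ 113.78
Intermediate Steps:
v(Q) = -1 (v(Q) = -2 + (-3 - 1*(-4)) = -2 + (-3 + 4) = -2 + 1 = -1)
y(O, l) = -⅔ (y(O, l) = 2*(-1*3/3)/3 = 2*(-3*⅓)/3 = (⅔)*(-1) = -⅔)
j(X, c) = ⅔ - c (j(X, c) = -(-⅔ + c) = ⅔ - c)
((j(4, v(K)) + 5) + 4)² = (((⅔ - 1*(-1)) + 5) + 4)² = (((⅔ + 1) + 5) + 4)² = ((5/3 + 5) + 4)² = (20/3 + 4)² = (32/3)² = 1024/9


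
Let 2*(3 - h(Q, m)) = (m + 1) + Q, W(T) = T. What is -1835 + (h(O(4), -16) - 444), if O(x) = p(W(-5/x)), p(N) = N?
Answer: -18143/8 ≈ -2267.9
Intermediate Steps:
O(x) = -5/x
h(Q, m) = 5/2 - Q/2 - m/2 (h(Q, m) = 3 - ((m + 1) + Q)/2 = 3 - ((1 + m) + Q)/2 = 3 - (1 + Q + m)/2 = 3 + (-1/2 - Q/2 - m/2) = 5/2 - Q/2 - m/2)
-1835 + (h(O(4), -16) - 444) = -1835 + ((5/2 - (-5)/(2*4) - 1/2*(-16)) - 444) = -1835 + ((5/2 - (-5)/(2*4) + 8) - 444) = -1835 + ((5/2 - 1/2*(-5/4) + 8) - 444) = -1835 + ((5/2 + 5/8 + 8) - 444) = -1835 + (89/8 - 444) = -1835 - 3463/8 = -18143/8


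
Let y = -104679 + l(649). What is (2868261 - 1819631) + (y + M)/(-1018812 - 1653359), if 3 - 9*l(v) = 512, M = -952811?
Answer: 25219077599489/24049539 ≈ 1.0486e+6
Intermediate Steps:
l(v) = -509/9 (l(v) = ⅓ - ⅑*512 = ⅓ - 512/9 = -509/9)
y = -942620/9 (y = -104679 - 509/9 = -942620/9 ≈ -1.0474e+5)
(2868261 - 1819631) + (y + M)/(-1018812 - 1653359) = (2868261 - 1819631) + (-942620/9 - 952811)/(-1018812 - 1653359) = 1048630 - 9517919/9/(-2672171) = 1048630 - 9517919/9*(-1/2672171) = 1048630 + 9517919/24049539 = 25219077599489/24049539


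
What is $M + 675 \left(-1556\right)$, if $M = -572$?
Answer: $-1050872$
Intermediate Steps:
$M + 675 \left(-1556\right) = -572 + 675 \left(-1556\right) = -572 - 1050300 = -1050872$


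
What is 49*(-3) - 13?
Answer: -160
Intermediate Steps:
49*(-3) - 13 = -147 - 13 = -160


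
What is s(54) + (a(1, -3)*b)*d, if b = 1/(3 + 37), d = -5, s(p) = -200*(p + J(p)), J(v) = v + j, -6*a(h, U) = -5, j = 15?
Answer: -1180805/48 ≈ -24600.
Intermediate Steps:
a(h, U) = ⅚ (a(h, U) = -⅙*(-5) = ⅚)
J(v) = 15 + v (J(v) = v + 15 = 15 + v)
s(p) = -3000 - 400*p (s(p) = -200*(p + (15 + p)) = -200*(15 + 2*p) = -3000 - 400*p)
b = 1/40 ≈ 0.025000
s(54) + (a(1, -3)*b)*d = (-3000 - 400*54) + ((⅚)*(1/40))*(-5) = (-3000 - 21600) + (1/48)*(-5) = -24600 - 5/48 = -1180805/48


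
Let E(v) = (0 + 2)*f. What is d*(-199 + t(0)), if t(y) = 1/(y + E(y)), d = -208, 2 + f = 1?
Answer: 41496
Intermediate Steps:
f = -1 (f = -2 + 1 = -1)
E(v) = -2 (E(v) = (0 + 2)*(-1) = 2*(-1) = -2)
t(y) = 1/(-2 + y) (t(y) = 1/(y - 2) = 1/(-2 + y))
d*(-199 + t(0)) = -208*(-199 + 1/(-2 + 0)) = -208*(-199 + 1/(-2)) = -208*(-199 - ½) = -208*(-399/2) = 41496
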